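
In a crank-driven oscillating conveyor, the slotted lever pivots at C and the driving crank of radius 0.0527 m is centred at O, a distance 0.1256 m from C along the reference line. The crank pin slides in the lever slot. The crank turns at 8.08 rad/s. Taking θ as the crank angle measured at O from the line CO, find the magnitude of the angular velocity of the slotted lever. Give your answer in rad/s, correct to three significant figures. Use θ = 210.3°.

ω = 8.08 rad/s
Crank pin A relative to C: A = (d + r cosθ, r sinθ); lever angle φ = atan2(r sinθ, d + r cosθ).
Differentiating tanφ: φ̇ = rω(d cosθ + r)/(d² + r² + 2dr cosθ).
d² + r² + 2dr cosθ = |CA|² = 0.00712281 m²;  d cosθ + r = -0.055742 m.
|ω_lever| = |0.0527·8.08·-0.055742| / 0.00712281 = 3.3324 rad/s.

3.33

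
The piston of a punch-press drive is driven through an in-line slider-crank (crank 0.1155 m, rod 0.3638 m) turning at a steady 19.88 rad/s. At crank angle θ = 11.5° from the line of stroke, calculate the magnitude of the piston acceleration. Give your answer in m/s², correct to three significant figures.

58.2

ω = 19.88 rad/s
x(θ) = r cosθ + √(L² − r² sin²θ); with ω constant, a = ω²·d²x/dθ².
d²x/dθ² = −r cosθ − r²(cos2θ)/√u − r⁴ sin²2θ/(4u^{3/2}),  u = L² − r² sin²θ = 0.13182 m².
Substituting r = 0.1155 m, L = 0.3638 m, θ = 11.5°: d²x/dθ² = -0.14715 m.
a = ω²·d²x/dθ² = (19.88)²·(-0.14715) = -58.154 m/s²;  |a| = 58.154 m/s².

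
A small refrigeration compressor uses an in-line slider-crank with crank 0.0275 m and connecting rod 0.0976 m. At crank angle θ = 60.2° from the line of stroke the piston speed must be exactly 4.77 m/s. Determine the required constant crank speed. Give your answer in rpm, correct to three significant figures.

1670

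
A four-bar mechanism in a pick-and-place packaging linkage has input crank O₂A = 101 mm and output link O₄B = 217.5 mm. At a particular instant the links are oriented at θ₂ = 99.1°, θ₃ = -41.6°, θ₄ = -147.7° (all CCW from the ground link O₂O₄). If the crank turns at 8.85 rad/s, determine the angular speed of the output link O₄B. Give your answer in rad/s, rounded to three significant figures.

2.71

ω₂ = 8.85 rad/s
Differentiating the loop-closure r₂e^{iθ₂}+r₃e^{iθ₃}=r₁+r₄e^{iθ₄} gives r₂ω₂e^{iθ₂}+r₃ω₃e^{iθ₃}=r₄ω₄e^{iθ₄}.
Eliminating the other unknown: ω₄ = r₂ω₂ sin(θ₂−θ₃) / [r₄ sin(θ₄−θ₃)].
Numerator sine = +0.63338; denominator sine = -0.96078.
Result = 0.101·8.85·(+0.63338) / (0.2175·(-0.96078)) = -2.7092 rad/s; magnitude 2.7092 rad/s.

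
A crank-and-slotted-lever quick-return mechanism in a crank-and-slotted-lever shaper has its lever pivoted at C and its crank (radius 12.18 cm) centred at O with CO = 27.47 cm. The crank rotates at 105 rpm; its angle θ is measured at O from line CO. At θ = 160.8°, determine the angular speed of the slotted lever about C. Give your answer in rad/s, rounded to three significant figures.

6.80

ω = 11 rad/s (from 105 rpm).
Crank pin A relative to C: A = (d + r cosθ, r sinθ); lever angle φ = atan2(r sinθ, d + r cosθ).
Differentiating tanφ: φ̇ = rω(d cosθ + r)/(d² + r² + 2dr cosθ).
d² + r² + 2dr cosθ = |CA|² = 0.0271006 m²;  d cosθ + r = -0.13762 m.
|ω_lever| = |0.1218·11·-0.13762| / 0.0271006 = 6.8009 rad/s.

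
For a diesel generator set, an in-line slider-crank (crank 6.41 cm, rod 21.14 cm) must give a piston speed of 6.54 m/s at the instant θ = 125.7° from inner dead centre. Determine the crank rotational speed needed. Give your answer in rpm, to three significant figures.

For an in-line slider-crank, |v_piston| = rω|sinθ|·[1 + r cosθ/√(L² − r² sin²θ)].
With r = 0.0641 m, L = 0.2114 m, θ = 125.7°: the bracketed kinematic factor |dx/dθ| = 0.042551 m.
ω = v/|dx/dθ| = 6.54/0.042551 = 153.7 rad/s.
N = 60ω/(2π) = 1467.7 rpm.

1470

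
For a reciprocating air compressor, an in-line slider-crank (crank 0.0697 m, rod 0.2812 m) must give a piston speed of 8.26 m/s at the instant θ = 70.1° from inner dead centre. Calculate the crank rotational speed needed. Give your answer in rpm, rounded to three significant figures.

1110

For an in-line slider-crank, |v_piston| = rω|sinθ|·[1 + r cosθ/√(L² − r² sin²θ)].
With r = 0.0697 m, L = 0.2812 m, θ = 70.1°: the bracketed kinematic factor |dx/dθ| = 0.071224 m.
ω = v/|dx/dθ| = 8.26/0.071224 = 115.97 rad/s.
N = 60ω/(2π) = 1107.5 rpm.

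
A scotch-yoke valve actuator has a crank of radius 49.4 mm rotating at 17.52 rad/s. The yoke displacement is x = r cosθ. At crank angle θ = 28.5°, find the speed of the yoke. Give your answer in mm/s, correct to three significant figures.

ω = 17.52 rad/s
x = r cosθ ⇒ ẋ = −rω sinθ.
|v| = rω|sinθ| = 0.0494·17.52·|sin 28.5°| = 0.41298 m/s = 412.98 mm/s.

413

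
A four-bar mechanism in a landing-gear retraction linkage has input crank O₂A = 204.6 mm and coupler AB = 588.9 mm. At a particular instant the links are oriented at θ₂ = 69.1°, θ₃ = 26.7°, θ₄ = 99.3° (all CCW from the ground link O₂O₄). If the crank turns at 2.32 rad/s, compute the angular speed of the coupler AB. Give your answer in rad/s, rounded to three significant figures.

0.425

ω₂ = 2.32 rad/s
Differentiating the loop-closure r₂e^{iθ₂}+r₃e^{iθ₃}=r₁+r₄e^{iθ₄} gives r₂ω₂e^{iθ₂}+r₃ω₃e^{iθ₃}=r₄ω₄e^{iθ₄}.
Eliminating the other unknown: ω₃ = r₂ω₂ sin(θ₄−θ₂) / [r₃ sin(θ₃−θ₄)].
Numerator sine = +0.50302; denominator sine = -0.95424.
Result = 0.2046·2.32·(+0.50302) / (0.5889·(-0.95424)) = -0.42489 rad/s; magnitude 0.42489 rad/s.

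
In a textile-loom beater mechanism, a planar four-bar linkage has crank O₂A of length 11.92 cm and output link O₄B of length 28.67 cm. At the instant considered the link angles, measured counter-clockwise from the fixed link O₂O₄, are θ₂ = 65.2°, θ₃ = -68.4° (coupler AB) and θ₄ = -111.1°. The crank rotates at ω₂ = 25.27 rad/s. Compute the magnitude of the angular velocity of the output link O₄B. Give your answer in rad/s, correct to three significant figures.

11.2

ω₂ = 25.27 rad/s
Differentiating the loop-closure r₂e^{iθ₂}+r₃e^{iθ₃}=r₁+r₄e^{iθ₄} gives r₂ω₂e^{iθ₂}+r₃ω₃e^{iθ₃}=r₄ω₄e^{iθ₄}.
Eliminating the other unknown: ω₄ = r₂ω₂ sin(θ₂−θ₃) / [r₄ sin(θ₄−θ₃)].
Numerator sine = +0.72417; denominator sine = -0.67816.
Result = 0.1192·25.27·(+0.72417) / (0.2867·(-0.67816)) = -11.219 rad/s; magnitude 11.219 rad/s.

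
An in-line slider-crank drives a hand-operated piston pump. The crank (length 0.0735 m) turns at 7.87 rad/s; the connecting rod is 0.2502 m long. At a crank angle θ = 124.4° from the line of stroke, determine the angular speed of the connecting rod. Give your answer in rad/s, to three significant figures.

ω = 7.87 rad/s
The rod makes angle φ with the slider axis where L sinφ = r sinθ; differentiating, L cosφ·φ̇ = r ω cosθ.
L cosφ = √(L² − r² sin²θ) = 0.24274 m.
|ω_rod| = r ω |cosθ| / √(L² − r² sin²θ) = 0.0735·7.87·0.56497/0.24274 = 1.3463 rad/s.

1.35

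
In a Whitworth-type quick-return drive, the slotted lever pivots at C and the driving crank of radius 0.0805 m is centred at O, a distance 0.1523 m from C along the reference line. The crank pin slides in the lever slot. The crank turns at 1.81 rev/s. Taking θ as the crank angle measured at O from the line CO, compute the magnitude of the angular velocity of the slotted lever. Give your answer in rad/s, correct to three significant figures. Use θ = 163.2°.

ω = 11.37 rad/s (from 1.81 rev/s).
Crank pin A relative to C: A = (d + r cosθ, r sinθ); lever angle φ = atan2(r sinθ, d + r cosθ).
Differentiating tanφ: φ̇ = rω(d cosθ + r)/(d² + r² + 2dr cosθ).
d² + r² + 2dr cosθ = |CA|² = 0.00620178 m²;  d cosθ + r = -0.0653 m.
|ω_lever| = |0.0805·11.37·-0.0653| / 0.00620178 = 9.6394 rad/s.

9.64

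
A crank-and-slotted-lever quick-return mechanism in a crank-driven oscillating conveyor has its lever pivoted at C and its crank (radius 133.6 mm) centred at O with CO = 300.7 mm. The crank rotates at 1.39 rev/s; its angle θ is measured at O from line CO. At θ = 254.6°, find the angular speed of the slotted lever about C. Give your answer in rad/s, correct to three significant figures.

ω = 8.734 rad/s (from 1.39 rev/s).
Crank pin A relative to C: A = (d + r cosθ, r sinθ); lever angle φ = atan2(r sinθ, d + r cosθ).
Differentiating tanφ: φ̇ = rω(d cosθ + r)/(d² + r² + 2dr cosθ).
d² + r² + 2dr cosθ = |CA|² = 0.0869328 m²;  d cosθ + r = +0.053747 m.
|ω_lever| = |0.1336·8.734·+0.053747| / 0.0869328 = 0.7214 rad/s.

0.721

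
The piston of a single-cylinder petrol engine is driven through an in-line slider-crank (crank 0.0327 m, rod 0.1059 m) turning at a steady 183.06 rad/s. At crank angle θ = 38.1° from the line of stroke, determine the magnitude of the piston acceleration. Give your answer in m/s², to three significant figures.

ω = 183.1 rad/s
x(θ) = r cosθ + √(L² − r² sin²θ); with ω constant, a = ω²·d²x/dθ².
d²x/dθ² = −r cosθ − r²(cos2θ)/√u − r⁴ sin²2θ/(4u^{3/2}),  u = L² − r² sin²θ = 0.0108077 m².
Substituting r = 0.0327 m, L = 0.1059 m, θ = 38.1°: d²x/dθ² = -0.028426 m.
a = ω²·d²x/dθ² = (183.1)²·(-0.028426) = -952.59 m/s²;  |a| = 952.59 m/s².

953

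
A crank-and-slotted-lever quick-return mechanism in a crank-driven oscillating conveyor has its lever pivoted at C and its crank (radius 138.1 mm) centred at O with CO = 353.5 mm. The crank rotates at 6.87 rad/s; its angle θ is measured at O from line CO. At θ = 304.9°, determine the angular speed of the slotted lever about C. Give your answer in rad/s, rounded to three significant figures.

1.62

ω = 6.87 rad/s
Crank pin A relative to C: A = (d + r cosθ, r sinθ); lever angle φ = atan2(r sinθ, d + r cosθ).
Differentiating tanφ: φ̇ = rω(d cosθ + r)/(d² + r² + 2dr cosθ).
d² + r² + 2dr cosθ = |CA|² = 0.199896 m²;  d cosθ + r = +0.34035 m.
|ω_lever| = |0.1381·6.87·+0.34035| / 0.199896 = 1.6154 rad/s.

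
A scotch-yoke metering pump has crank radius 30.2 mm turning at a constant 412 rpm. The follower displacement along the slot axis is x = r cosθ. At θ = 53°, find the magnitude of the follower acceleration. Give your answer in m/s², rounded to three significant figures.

33.8

ω = 43.14 rad/s (from 412 rpm).
x = r cosθ ⇒ ẍ = −rω² cosθ (ω constant).
|a| = rω²|cosθ| = 0.0302·(43.14)²·|cos 53°| = 33.832 m/s².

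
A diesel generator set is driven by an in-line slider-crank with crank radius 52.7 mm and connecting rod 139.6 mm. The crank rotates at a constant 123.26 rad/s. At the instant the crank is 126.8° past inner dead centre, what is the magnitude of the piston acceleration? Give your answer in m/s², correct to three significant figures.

558

ω = 123.3 rad/s
x(θ) = r cosθ + √(L² − r² sin²θ); with ω constant, a = ω²·d²x/dθ².
d²x/dθ² = −r cosθ − r²(cos2θ)/√u − r⁴ sin²2θ/(4u^{3/2}),  u = L² − r² sin²θ = 0.0177074 m².
Substituting r = 0.0527 m, L = 0.1396 m, θ = 126.8°: d²x/dθ² = +0.036708 m.
a = ω²·d²x/dθ² = (123.3)²·(+0.036708) = +557.71 m/s²;  |a| = 557.71 m/s².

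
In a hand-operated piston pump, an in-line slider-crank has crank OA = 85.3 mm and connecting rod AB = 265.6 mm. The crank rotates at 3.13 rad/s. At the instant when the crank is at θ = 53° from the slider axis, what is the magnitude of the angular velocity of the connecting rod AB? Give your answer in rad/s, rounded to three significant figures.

0.626

ω = 3.13 rad/s
The rod makes angle φ with the slider axis where L sinφ = r sinθ; differentiating, L cosφ·φ̇ = r ω cosθ.
L cosφ = √(L² − r² sin²θ) = 0.25671 m.
|ω_rod| = r ω |cosθ| / √(L² − r² sin²θ) = 0.0853·3.13·0.60182/0.25671 = 0.6259 rad/s.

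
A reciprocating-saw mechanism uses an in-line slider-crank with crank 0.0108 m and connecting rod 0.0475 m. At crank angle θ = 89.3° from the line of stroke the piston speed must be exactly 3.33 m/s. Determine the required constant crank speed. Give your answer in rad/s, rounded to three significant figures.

307

For an in-line slider-crank, |v_piston| = rω|sinθ|·[1 + r cosθ/√(L² − r² sin²θ)].
With r = 0.0108 m, L = 0.0475 m, θ = 89.3°: the bracketed kinematic factor |dx/dθ| = 0.01083 m.
ω = v/|dx/dθ| = 3.33/0.01083 = 307.48 rad/s.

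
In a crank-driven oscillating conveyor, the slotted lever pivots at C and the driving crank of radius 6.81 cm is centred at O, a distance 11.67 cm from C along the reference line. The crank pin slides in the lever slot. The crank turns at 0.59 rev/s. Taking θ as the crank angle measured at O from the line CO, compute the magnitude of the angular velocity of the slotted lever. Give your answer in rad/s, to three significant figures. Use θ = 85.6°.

0.999

ω = 3.707 rad/s (from 0.59 rev/s).
Crank pin A relative to C: A = (d + r cosθ, r sinθ); lever angle φ = atan2(r sinθ, d + r cosθ).
Differentiating tanφ: φ̇ = rω(d cosθ + r)/(d² + r² + 2dr cosθ).
d² + r² + 2dr cosθ = |CA|² = 0.0194759 m²;  d cosθ + r = +0.077053 m.
|ω_lever| = |0.0681·3.707·+0.077053| / 0.0194759 = 0.99878 rad/s.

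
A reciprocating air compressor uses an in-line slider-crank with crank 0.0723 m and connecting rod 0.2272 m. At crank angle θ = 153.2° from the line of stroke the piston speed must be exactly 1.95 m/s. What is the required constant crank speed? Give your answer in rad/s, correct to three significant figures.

For an in-line slider-crank, |v_piston| = rω|sinθ|·[1 + r cosθ/√(L² − r² sin²θ)].
With r = 0.0723 m, L = 0.2272 m, θ = 153.2°: the bracketed kinematic factor |dx/dθ| = 0.023242 m.
ω = v/|dx/dθ| = 1.95/0.023242 = 83.899 rad/s.

83.9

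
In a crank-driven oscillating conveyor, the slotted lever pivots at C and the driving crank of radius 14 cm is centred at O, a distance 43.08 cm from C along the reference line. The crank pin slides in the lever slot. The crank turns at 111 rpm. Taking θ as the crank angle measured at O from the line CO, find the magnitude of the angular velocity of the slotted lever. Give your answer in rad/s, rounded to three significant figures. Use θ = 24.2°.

2.75

ω = 11.62 rad/s (from 111 rpm).
Crank pin A relative to C: A = (d + r cosθ, r sinθ); lever angle φ = atan2(r sinθ, d + r cosθ).
Differentiating tanφ: φ̇ = rω(d cosθ + r)/(d² + r² + 2dr cosθ).
d² + r² + 2dr cosθ = |CA|² = 0.315212 m²;  d cosθ + r = +0.53294 m.
|ω_lever| = |0.14·11.62·+0.53294| / 0.315212 = 2.7514 rad/s.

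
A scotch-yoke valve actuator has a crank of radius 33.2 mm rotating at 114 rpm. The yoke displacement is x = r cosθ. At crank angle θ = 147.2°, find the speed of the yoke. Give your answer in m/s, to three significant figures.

ω = 11.94 rad/s (from 114 rpm).
x = r cosθ ⇒ ẋ = −rω sinθ.
|v| = rω|sinθ| = 0.0332·11.94·|sin 147.2°| = 0.2147 m/s.

0.215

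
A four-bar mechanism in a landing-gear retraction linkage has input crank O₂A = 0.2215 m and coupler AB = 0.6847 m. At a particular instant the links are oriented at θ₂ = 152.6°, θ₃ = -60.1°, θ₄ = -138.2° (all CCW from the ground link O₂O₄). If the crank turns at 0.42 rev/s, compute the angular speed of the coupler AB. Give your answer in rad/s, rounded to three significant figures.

ω₂ = 2.639 rad/s (from 0.42 rev/s).
Differentiating the loop-closure r₂e^{iθ₂}+r₃e^{iθ₃}=r₁+r₄e^{iθ₄} gives r₂ω₂e^{iθ₂}+r₃ω₃e^{iθ₃}=r₄ω₄e^{iθ₄}.
Eliminating the other unknown: ω₃ = r₂ω₂ sin(θ₄−θ₂) / [r₃ sin(θ₃−θ₄)].
Numerator sine = +0.93483; denominator sine = +0.97851.
Result = 0.2215·2.639·(+0.93483) / (0.6847·(+0.97851)) = +0.81558 rad/s; magnitude 0.81558 rad/s.

0.816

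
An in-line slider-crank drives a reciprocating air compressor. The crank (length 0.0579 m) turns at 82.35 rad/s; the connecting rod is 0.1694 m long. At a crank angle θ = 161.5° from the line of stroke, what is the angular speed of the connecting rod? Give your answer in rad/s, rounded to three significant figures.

ω = 82.35 rad/s
The rod makes angle φ with the slider axis where L sinφ = r sinθ; differentiating, L cosφ·φ̇ = r ω cosθ.
L cosφ = √(L² − r² sin²θ) = 0.1684 m.
|ω_rod| = r ω |cosθ| / √(L² − r² sin²θ) = 0.0579·82.35·0.94832/0.1684 = 26.851 rad/s.

26.9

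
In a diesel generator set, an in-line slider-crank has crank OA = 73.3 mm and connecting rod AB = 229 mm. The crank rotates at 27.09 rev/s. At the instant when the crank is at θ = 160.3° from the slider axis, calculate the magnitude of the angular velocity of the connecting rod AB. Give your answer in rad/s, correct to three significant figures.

51.6

ω = 170.2 rad/s (converted from 27.09 rev/s).
The rod makes angle φ with the slider axis where L sinφ = r sinθ; differentiating, L cosφ·φ̇ = r ω cosθ.
L cosφ = √(L² − r² sin²θ) = 0.22766 m.
|ω_rod| = r ω |cosθ| / √(L² − r² sin²θ) = 0.0733·170.2·0.94147/0.22766 = 51.595 rad/s.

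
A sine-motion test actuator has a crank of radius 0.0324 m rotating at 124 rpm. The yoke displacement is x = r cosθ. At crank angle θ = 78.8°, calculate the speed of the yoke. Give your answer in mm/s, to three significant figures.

ω = 12.99 rad/s (from 124 rpm).
x = r cosθ ⇒ ẋ = −rω sinθ.
|v| = rω|sinθ| = 0.0324·12.99·|sin 78.8°| = 0.41271 m/s = 412.71 mm/s.

413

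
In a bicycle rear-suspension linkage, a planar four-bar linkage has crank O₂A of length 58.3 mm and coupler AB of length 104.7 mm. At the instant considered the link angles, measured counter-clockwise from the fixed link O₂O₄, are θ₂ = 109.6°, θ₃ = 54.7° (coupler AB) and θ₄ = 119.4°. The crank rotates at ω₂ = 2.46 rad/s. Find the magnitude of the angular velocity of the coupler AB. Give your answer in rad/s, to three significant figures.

ω₂ = 2.46 rad/s
Differentiating the loop-closure r₂e^{iθ₂}+r₃e^{iθ₃}=r₁+r₄e^{iθ₄} gives r₂ω₂e^{iθ₂}+r₃ω₃e^{iθ₃}=r₄ω₄e^{iθ₄}.
Eliminating the other unknown: ω₃ = r₂ω₂ sin(θ₄−θ₂) / [r₃ sin(θ₃−θ₄)].
Numerator sine = +0.17021; denominator sine = -0.90408.
Result = 0.0583·2.46·(+0.17021) / (0.1047·(-0.90408)) = -0.25789 rad/s; magnitude 0.25789 rad/s.

0.258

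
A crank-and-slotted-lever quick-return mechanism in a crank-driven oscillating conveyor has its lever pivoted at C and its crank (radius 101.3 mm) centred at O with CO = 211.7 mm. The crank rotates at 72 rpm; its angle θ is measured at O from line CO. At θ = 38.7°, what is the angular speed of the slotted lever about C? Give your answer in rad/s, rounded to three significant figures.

2.30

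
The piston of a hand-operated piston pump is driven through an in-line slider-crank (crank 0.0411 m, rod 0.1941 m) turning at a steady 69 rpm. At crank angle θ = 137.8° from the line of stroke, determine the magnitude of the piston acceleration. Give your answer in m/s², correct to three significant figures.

ω = 2π·69/60 = 7.226 rad/s
x(θ) = r cosθ + √(L² − r² sin²θ); with ω constant, a = ω²·d²x/dθ².
d²x/dθ² = −r cosθ − r²(cos2θ)/√u − r⁴ sin²2θ/(4u^{3/2}),  u = L² − r² sin²θ = 0.0369126 m².
Substituting r = 0.0411 m, L = 0.1941 m, θ = 137.8°: d²x/dθ² = +0.029489 m.
a = ω²·d²x/dθ² = (7.226)²·(+0.029489) = +1.5397 m/s²;  |a| = 1.5397 m/s².

1.54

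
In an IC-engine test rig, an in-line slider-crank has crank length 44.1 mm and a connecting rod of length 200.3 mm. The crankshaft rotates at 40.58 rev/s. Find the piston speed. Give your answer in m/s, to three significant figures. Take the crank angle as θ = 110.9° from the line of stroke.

9.66

ω = 2π·40.6 = 255 rad/s
For an in-line slider-crank, x = r cosθ + √(L² − r² sin²θ), so v = −rω sinθ·[1 + r cosθ/√(L² − r² sin²θ)].
With r = 0.0441 m, L = 0.2003 m, θ = 110.9°: √(L² − r² sin²θ) = 0.19602 m.
v = −0.0441·255·0.93420·[1 + 0.0441·-0.35674/0.19602] = -9.6614 m/s.
|v| = 9.6614 m/s.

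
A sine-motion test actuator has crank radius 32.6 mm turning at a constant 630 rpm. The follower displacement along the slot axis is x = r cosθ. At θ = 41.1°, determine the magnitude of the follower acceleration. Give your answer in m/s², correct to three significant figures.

107

ω = 65.97 rad/s (from 630 rpm).
x = r cosθ ⇒ ẍ = −rω² cosθ (ω constant).
|a| = rω²|cosθ| = 0.0326·(65.97)²·|cos 41.1°| = 106.92 m/s².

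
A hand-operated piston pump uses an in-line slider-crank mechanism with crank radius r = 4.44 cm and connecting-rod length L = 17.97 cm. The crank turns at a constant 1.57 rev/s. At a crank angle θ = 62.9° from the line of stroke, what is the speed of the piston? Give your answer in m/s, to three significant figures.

ω = 2π·1.57 = 9.865 rad/s
For an in-line slider-crank, x = r cosθ + √(L² − r² sin²θ), so v = −rω sinθ·[1 + r cosθ/√(L² − r² sin²θ)].
With r = 0.0444 m, L = 0.1797 m, θ = 62.9°: √(L² − r² sin²θ) = 0.1753 m.
v = −0.0444·9.865·0.89021·[1 + 0.0444·0.45554/0.1753] = -0.43489 m/s.
|v| = 0.43489 m/s.

0.435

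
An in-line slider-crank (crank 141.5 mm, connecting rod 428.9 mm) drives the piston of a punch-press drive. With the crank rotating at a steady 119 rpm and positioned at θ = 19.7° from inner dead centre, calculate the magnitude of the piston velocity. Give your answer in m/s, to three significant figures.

ω = 2π·119/60 = 12.46 rad/s
For an in-line slider-crank, x = r cosθ + √(L² − r² sin²θ), so v = −rω sinθ·[1 + r cosθ/√(L² − r² sin²θ)].
With r = 0.1415 m, L = 0.4289 m, θ = 19.7°: √(L² − r² sin²θ) = 0.42624 m.
v = −0.1415·12.46·0.33710·[1 + 0.1415·0.94147/0.42624] = -0.78019 m/s.
|v| = 0.78019 m/s.

0.780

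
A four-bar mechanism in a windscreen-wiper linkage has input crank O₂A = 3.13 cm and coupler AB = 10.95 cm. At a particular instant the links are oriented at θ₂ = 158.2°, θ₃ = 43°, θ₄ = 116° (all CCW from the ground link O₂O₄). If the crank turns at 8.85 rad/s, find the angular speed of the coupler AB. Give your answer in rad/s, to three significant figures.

1.78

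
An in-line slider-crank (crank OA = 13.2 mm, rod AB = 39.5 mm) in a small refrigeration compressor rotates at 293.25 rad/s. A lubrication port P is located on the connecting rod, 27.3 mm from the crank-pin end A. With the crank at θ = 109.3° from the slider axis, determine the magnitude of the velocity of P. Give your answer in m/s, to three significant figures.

3.38

ω = 293.2 rad/s.  Crank-pin speed |V_A| = rω = 3.8709 m/s, perpendicular to OA.
Rod angle: sinφ = −(r/L) sinθ ⇒ φ = -18.385°; ω_rod = −rω cosθ/√(L²−r²sin²θ) = +34.132 rad/s.
V_P = V_A + ω_rod × AP, with AP = 0.0273 m along the rod.
Components: V_Px = −rω sinθ − a·ω_rod·sinφ = -3.3595 m/s;  V_Py = rω cosθ + a·ω_rod·cosφ = -0.39515 m/s.
|V_P| = √(V_Px² + V_Py²) = 3.3826 m/s.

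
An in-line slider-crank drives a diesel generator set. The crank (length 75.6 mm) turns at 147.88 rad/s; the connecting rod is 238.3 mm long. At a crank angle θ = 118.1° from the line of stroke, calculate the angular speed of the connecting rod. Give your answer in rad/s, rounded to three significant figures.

23.0

ω = 147.9 rad/s
The rod makes angle φ with the slider axis where L sinφ = r sinθ; differentiating, L cosφ·φ̇ = r ω cosθ.
L cosφ = √(L² − r² sin²θ) = 0.22878 m.
|ω_rod| = r ω |cosθ| / √(L² − r² sin²θ) = 0.0756·147.9·0.47101/0.22878 = 23.017 rad/s.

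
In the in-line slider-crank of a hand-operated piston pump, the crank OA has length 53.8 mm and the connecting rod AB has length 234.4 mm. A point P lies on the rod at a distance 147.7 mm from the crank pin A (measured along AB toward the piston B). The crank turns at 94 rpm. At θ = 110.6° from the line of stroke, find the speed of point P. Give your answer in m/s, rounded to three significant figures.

ω = 9.844 rad/s.  Crank-pin speed |V_A| = rω = 0.52959 m/s, perpendicular to OA.
Rod angle: sinφ = −(r/L) sinθ ⇒ φ = -12.407°; ω_rod = −rω cosθ/√(L²−r²sin²θ) = +0.81394 rad/s.
V_P = V_A + ω_rod × AP, with AP = 0.1477 m along the rod.
Components: V_Px = −rω sinθ − a·ω_rod·sinφ = -0.4699 m/s;  V_Py = rω cosθ + a·ω_rod·cosφ = -0.06892 m/s.
|V_P| = √(V_Px² + V_Py²) = 0.47493 m/s.

0.475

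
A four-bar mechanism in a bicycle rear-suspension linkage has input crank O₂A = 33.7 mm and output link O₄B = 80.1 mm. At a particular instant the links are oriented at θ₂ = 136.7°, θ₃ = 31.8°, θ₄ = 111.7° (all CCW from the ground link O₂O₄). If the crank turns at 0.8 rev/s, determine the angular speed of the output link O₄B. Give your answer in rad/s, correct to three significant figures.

2.08

ω₂ = 5.027 rad/s (from 0.8 rev/s).
Differentiating the loop-closure r₂e^{iθ₂}+r₃e^{iθ₃}=r₁+r₄e^{iθ₄} gives r₂ω₂e^{iθ₂}+r₃ω₃e^{iθ₃}=r₄ω₄e^{iθ₄}.
Eliminating the other unknown: ω₄ = r₂ω₂ sin(θ₂−θ₃) / [r₄ sin(θ₄−θ₃)].
Numerator sine = +0.96638; denominator sine = +0.98450.
Result = 0.0337·5.027·(+0.96638) / (0.0801·(+0.98450)) = +2.0759 rad/s; magnitude 2.0759 rad/s.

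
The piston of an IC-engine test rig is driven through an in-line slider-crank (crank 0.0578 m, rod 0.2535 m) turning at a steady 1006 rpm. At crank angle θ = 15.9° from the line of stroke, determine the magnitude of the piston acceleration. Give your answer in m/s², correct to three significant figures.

742

ω = 2π·1006/60 = 105.3 rad/s
x(θ) = r cosθ + √(L² − r² sin²θ); with ω constant, a = ω²·d²x/dθ².
d²x/dθ² = −r cosθ − r²(cos2θ)/√u − r⁴ sin²2θ/(4u^{3/2}),  u = L² − r² sin²θ = 0.0640115 m².
Substituting r = 0.0578 m, L = 0.2535 m, θ = 15.9°: d²x/dθ² = -0.066859 m.
a = ω²·d²x/dθ² = (105.3)²·(-0.066859) = -742.02 m/s²;  |a| = 742.02 m/s².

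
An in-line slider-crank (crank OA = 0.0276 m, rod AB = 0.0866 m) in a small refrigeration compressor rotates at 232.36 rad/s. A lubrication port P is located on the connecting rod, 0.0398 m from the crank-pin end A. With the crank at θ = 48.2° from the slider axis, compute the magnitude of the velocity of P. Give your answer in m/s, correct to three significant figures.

5.75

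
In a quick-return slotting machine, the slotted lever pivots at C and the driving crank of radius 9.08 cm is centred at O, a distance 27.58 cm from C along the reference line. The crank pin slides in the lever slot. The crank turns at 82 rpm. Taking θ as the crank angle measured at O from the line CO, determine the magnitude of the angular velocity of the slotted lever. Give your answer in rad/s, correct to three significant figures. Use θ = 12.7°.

ω = 8.587 rad/s (from 82 rpm).
Crank pin A relative to C: A = (d + r cosθ, r sinθ); lever angle φ = atan2(r sinθ, d + r cosθ).
Differentiating tanφ: φ̇ = rω(d cosθ + r)/(d² + r² + 2dr cosθ).
d² + r² + 2dr cosθ = |CA|² = 0.13317 m²;  d cosθ + r = +0.35985 m.
|ω_lever| = |0.0908·8.587·+0.35985| / 0.13317 = 2.1069 rad/s.

2.11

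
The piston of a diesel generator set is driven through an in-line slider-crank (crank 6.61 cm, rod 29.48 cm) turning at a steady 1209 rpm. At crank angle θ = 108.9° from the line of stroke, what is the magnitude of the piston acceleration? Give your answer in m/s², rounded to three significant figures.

534

ω = 2π·1209/60 = 126.6 rad/s
x(θ) = r cosθ + √(L² − r² sin²θ); with ω constant, a = ω²·d²x/dθ².
d²x/dθ² = −r cosθ − r²(cos2θ)/√u − r⁴ sin²2θ/(4u^{3/2}),  u = L² − r² sin²θ = 0.0829963 m².
Substituting r = 0.0661 m, L = 0.2948 m, θ = 108.9°: d²x/dθ² = +0.03332 m.
a = ω²·d²x/dθ² = (126.6)²·(+0.03332) = +534.08 m/s²;  |a| = 534.08 m/s².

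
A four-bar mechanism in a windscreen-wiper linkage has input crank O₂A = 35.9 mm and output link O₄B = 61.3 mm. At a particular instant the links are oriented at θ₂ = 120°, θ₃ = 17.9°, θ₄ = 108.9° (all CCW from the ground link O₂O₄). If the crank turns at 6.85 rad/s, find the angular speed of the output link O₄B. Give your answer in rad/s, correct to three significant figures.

3.92

ω₂ = 6.85 rad/s
Differentiating the loop-closure r₂e^{iθ₂}+r₃e^{iθ₃}=r₁+r₄e^{iθ₄} gives r₂ω₂e^{iθ₂}+r₃ω₃e^{iθ₃}=r₄ω₄e^{iθ₄}.
Eliminating the other unknown: ω₄ = r₂ω₂ sin(θ₂−θ₃) / [r₄ sin(θ₄−θ₃)].
Numerator sine = +0.97778; denominator sine = +0.99985.
Result = 0.0359·6.85·(+0.97778) / (0.0613·(+0.99985)) = +3.9231 rad/s; magnitude 3.9231 rad/s.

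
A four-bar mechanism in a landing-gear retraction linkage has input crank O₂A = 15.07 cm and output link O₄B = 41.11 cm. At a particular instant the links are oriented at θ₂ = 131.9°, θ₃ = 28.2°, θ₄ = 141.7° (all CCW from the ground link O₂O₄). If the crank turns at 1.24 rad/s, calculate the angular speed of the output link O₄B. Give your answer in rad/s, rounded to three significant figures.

0.482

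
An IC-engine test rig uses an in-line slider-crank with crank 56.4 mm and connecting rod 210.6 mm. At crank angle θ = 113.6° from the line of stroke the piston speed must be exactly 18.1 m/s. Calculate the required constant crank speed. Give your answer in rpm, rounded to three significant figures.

For an in-line slider-crank, |v_piston| = rω|sinθ|·[1 + r cosθ/√(L² − r² sin²θ)].
With r = 0.0564 m, L = 0.2106 m, θ = 113.6°: the bracketed kinematic factor |dx/dθ| = 0.045967 m.
ω = v/|dx/dθ| = 18.1/0.045967 = 393.76 rad/s.
N = 60ω/(2π) = 3760.2 rpm.

3760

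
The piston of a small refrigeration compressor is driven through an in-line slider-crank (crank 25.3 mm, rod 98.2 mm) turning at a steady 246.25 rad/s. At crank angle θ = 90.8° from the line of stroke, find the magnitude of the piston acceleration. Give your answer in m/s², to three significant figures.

430

ω = 246.2 rad/s
x(θ) = r cosθ + √(L² − r² sin²θ); with ω constant, a = ω²·d²x/dθ².
d²x/dθ² = −r cosθ − r²(cos2θ)/√u − r⁴ sin²2θ/(4u^{3/2}),  u = L² − r² sin²θ = 0.00900327 m².
Substituting r = 0.0253 m, L = 0.0982 m, θ = 90.8°: d²x/dθ² = +0.0070964 m.
a = ω²·d²x/dθ² = (246.2)²·(+0.0070964) = +430.32 m/s²;  |a| = 430.32 m/s².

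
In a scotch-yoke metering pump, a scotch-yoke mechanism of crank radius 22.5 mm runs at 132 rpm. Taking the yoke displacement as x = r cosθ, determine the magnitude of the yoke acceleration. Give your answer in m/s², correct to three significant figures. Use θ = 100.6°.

ω = 13.82 rad/s (from 132 rpm).
x = r cosθ ⇒ ẍ = −rω² cosθ (ω constant).
|a| = rω²|cosθ| = 0.0225·(13.82)²·|cos 100.6°| = 0.79084 m/s².

0.791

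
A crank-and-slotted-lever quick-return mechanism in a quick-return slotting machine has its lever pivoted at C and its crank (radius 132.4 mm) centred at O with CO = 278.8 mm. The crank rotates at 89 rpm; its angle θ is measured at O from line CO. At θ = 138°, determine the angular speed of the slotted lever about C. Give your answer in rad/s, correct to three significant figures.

2.28

ω = 9.32 rad/s (from 89 rpm).
Crank pin A relative to C: A = (d + r cosθ, r sinθ); lever angle φ = atan2(r sinθ, d + r cosθ).
Differentiating tanφ: φ̇ = rω(d cosθ + r)/(d² + r² + 2dr cosθ).
d² + r² + 2dr cosθ = |CA|² = 0.0403956 m²;  d cosθ + r = -0.074789 m.
|ω_lever| = |0.1324·9.32·-0.074789| / 0.0403956 = 2.2846 rad/s.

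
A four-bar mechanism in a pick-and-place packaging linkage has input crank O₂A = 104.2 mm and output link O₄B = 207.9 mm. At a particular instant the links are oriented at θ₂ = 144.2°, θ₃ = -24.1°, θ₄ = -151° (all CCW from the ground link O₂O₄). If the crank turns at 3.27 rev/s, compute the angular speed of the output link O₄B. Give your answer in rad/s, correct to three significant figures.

ω₂ = 20.55 rad/s (from 3.27 rev/s).
Differentiating the loop-closure r₂e^{iθ₂}+r₃e^{iθ₃}=r₁+r₄e^{iθ₄} gives r₂ω₂e^{iθ₂}+r₃ω₃e^{iθ₃}=r₄ω₄e^{iθ₄}.
Eliminating the other unknown: ω₄ = r₂ω₂ sin(θ₂−θ₃) / [r₄ sin(θ₄−θ₃)].
Numerator sine = +0.20279; denominator sine = -0.79968.
Result = 0.1042·20.55·(+0.20279) / (0.2079·(-0.79968)) = -2.6113 rad/s; magnitude 2.6113 rad/s.

2.61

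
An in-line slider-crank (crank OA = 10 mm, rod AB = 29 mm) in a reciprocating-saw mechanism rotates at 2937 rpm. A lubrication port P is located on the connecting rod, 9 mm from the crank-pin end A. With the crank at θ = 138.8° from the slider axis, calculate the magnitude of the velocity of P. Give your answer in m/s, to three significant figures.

2.45

ω = 307.6 rad/s.  Crank-pin speed |V_A| = rω = 3.0756 m/s, perpendicular to OA.
Rod angle: sinφ = −(r/L) sinθ ⇒ φ = -13.128°; ω_rod = −rω cosθ/√(L²−r²sin²θ) = +81.94 rad/s.
V_P = V_A + ω_rod × AP, with AP = 0.009 m along the rod.
Components: V_Px = −rω sinθ − a·ω_rod·sinφ = -1.8584 m/s;  V_Py = rω cosθ + a·ω_rod·cosφ = -1.596 m/s.
|V_P| = √(V_Px² + V_Py²) = 2.4496 m/s.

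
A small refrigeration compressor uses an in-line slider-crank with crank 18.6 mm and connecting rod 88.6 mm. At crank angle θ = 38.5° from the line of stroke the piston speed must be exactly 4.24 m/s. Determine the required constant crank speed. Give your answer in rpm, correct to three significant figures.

For an in-line slider-crank, |v_piston| = rω|sinθ|·[1 + r cosθ/√(L² − r² sin²θ)].
With r = 0.0186 m, L = 0.0886 m, θ = 38.5°: the bracketed kinematic factor |dx/dθ| = 0.013498 m.
ω = v/|dx/dθ| = 4.24/0.013498 = 314.13 rad/s.
N = 60ω/(2π) = 2999.7 rpm.

3000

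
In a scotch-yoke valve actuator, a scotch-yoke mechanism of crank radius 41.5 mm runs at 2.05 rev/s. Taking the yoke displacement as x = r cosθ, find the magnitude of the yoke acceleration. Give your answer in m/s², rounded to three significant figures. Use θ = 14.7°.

6.66

ω = 12.88 rad/s (from 2.05 rev/s).
x = r cosθ ⇒ ẍ = −rω² cosθ (ω constant).
|a| = rω²|cosθ| = 0.0415·(12.88)²·|cos 14.7°| = 6.6598 m/s².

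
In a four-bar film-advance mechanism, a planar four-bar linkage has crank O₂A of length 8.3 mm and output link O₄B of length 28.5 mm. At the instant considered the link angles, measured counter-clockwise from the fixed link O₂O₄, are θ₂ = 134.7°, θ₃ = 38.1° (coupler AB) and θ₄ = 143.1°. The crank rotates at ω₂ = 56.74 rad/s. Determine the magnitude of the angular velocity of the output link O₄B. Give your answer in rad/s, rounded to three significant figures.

17.0

ω₂ = 56.74 rad/s
Differentiating the loop-closure r₂e^{iθ₂}+r₃e^{iθ₃}=r₁+r₄e^{iθ₄} gives r₂ω₂e^{iθ₂}+r₃ω₃e^{iθ₃}=r₄ω₄e^{iθ₄}.
Eliminating the other unknown: ω₄ = r₂ω₂ sin(θ₂−θ₃) / [r₄ sin(θ₄−θ₃)].
Numerator sine = +0.99337; denominator sine = +0.96593.
Result = 0.0083·56.74·(+0.99337) / (0.0285·(+0.96593)) = +16.994 rad/s; magnitude 16.994 rad/s.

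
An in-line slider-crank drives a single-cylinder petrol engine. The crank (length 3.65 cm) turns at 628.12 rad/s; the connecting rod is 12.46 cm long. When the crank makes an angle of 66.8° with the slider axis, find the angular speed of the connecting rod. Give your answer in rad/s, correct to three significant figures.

75.3

ω = 628.1 rad/s
The rod makes angle φ with the slider axis where L sinφ = r sinθ; differentiating, L cosφ·φ̇ = r ω cosθ.
L cosφ = √(L² − r² sin²θ) = 0.12 m.
|ω_rod| = r ω |cosθ| / √(L² − r² sin²θ) = 0.0365·628.1·0.39394/0.12 = 75.265 rad/s.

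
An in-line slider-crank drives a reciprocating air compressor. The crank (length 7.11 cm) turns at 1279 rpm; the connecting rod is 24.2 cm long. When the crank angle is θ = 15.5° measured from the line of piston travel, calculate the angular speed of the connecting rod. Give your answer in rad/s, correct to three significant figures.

38.0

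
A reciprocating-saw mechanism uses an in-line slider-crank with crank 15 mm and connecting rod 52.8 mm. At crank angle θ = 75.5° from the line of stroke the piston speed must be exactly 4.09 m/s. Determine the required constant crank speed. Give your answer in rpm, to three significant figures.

2500

For an in-line slider-crank, |v_piston| = rω|sinθ|·[1 + r cosθ/√(L² − r² sin²θ)].
With r = 0.015 m, L = 0.0528 m, θ = 75.5°: the bracketed kinematic factor |dx/dθ| = 0.015597 m.
ω = v/|dx/dθ| = 4.09/0.015597 = 262.24 rad/s.
N = 60ω/(2π) = 2504.2 rpm.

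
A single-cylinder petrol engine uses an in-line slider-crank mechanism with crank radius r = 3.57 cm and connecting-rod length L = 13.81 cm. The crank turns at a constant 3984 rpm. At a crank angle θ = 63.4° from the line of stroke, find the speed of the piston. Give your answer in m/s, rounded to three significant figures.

ω = 2π·3984/60 = 417.2 rad/s
For an in-line slider-crank, x = r cosθ + √(L² − r² sin²θ), so v = −rω sinθ·[1 + r cosθ/√(L² − r² sin²θ)].
With r = 0.0357 m, L = 0.1381 m, θ = 63.4°: √(L² − r² sin²θ) = 0.13436 m.
v = −0.0357·417.2·0.89415·[1 + 0.0357·0.44776/0.13436] = -14.902 m/s.
|v| = 14.902 m/s.

14.9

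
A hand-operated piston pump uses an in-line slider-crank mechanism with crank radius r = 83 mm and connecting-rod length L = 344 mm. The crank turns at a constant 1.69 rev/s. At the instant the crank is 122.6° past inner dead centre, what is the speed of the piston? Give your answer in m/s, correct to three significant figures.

ω = 2π·1.69 = 10.62 rad/s
For an in-line slider-crank, x = r cosθ + √(L² − r² sin²θ), so v = −rω sinθ·[1 + r cosθ/√(L² − r² sin²θ)].
With r = 0.083 m, L = 0.344 m, θ = 122.6°: √(L² − r² sin²θ) = 0.33682 m.
v = −0.083·10.62·0.84245·[1 + 0.083·-0.53877/0.33682] = -0.64391 m/s.
|v| = 0.64391 m/s.

0.644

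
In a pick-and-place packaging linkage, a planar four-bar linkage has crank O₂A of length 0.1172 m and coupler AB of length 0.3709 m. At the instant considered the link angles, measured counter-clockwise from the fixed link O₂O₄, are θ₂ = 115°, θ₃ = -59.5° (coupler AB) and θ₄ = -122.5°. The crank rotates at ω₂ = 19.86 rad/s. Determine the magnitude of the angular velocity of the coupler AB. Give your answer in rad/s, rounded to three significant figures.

5.94

ω₂ = 19.86 rad/s
Differentiating the loop-closure r₂e^{iθ₂}+r₃e^{iθ₃}=r₁+r₄e^{iθ₄} gives r₂ω₂e^{iθ₂}+r₃ω₃e^{iθ₃}=r₄ω₄e^{iθ₄}.
Eliminating the other unknown: ω₃ = r₂ω₂ sin(θ₄−θ₂) / [r₃ sin(θ₃−θ₄)].
Numerator sine = +0.84339; denominator sine = +0.89101.
Result = 0.1172·19.86·(+0.84339) / (0.3709·(+0.89101)) = +5.9402 rad/s; magnitude 5.9402 rad/s.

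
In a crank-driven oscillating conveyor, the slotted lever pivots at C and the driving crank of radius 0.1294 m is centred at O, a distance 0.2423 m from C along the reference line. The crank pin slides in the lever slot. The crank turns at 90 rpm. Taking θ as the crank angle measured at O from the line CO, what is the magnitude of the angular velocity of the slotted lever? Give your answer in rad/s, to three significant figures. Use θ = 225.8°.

1.52

ω = 9.425 rad/s (from 90 rpm).
Crank pin A relative to C: A = (d + r cosθ, r sinθ); lever angle φ = atan2(r sinθ, d + r cosθ).
Differentiating tanφ: φ̇ = rω(d cosθ + r)/(d² + r² + 2dr cosθ).
d² + r² + 2dr cosθ = |CA|² = 0.0317364 m²;  d cosθ + r = -0.039523 m.
|ω_lever| = |0.1294·9.425·-0.039523| / 0.0317364 = 1.5188 rad/s.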